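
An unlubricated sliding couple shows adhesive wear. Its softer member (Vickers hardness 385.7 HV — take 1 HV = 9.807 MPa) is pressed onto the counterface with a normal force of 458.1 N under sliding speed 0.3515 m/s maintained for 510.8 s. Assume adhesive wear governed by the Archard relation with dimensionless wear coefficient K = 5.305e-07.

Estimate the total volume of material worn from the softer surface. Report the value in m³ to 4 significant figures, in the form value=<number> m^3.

value=1.154e-11 m^3

Each operation keeps full precision; quoted intermediates are rounded. Rounded just once, at 4 significant digits.
Sliding distance L = v·t = 0.3515 m/s × 510.8 s = 179.5 m.
Hardness H = 385.7 HV × 9.807 MPa/HV = 3783 MPa = 3.783e+09 Pa.
Restated in SI base units: W = 458.1 N, H = 3.783e+09 Pa, K = 5.305e-07.
Worn volume V = K·W·L/H = 5.305e-07 · 458.1 · 179.5 / 3.783e+09 = 1.154e-11 m³.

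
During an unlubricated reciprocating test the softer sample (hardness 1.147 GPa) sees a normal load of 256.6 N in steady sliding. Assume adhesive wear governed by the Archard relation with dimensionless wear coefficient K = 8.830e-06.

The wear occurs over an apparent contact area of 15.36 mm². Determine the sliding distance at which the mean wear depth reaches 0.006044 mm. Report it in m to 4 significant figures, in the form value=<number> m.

value=47.00 m

Every step holds exact precision. Intermediate values are printed rounded, and a single final rounding to four significant figures.
Convert: Hardness H = 1.147 GPa = 1.147e+09 Pa.
Convert: Contact area A = 15.36 mm² = 1.536e-05 m².
Convert: Depth limit h_lim = 0.006044 mm = 6.044e-06 m.
SI base units throughout: W = 256.6 N, H = 1.147e+09 Pa, K = 8.830e-06.
Volume at the limit: V_lim = h_lim·A = 6.044e-06 · 1.536e-05 = 9.284e-11 m³.
Life L = V_lim·H/(K·W) = 9.284e-11 · 1.147e+09 / (8.830e-06 · 256.6) = 47.00 m.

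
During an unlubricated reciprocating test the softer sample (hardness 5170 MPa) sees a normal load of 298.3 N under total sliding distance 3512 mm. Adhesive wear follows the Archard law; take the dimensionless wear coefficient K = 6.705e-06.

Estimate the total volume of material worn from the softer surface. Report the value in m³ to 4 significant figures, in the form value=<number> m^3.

value=1.359e-12 m^3

Displayed values are rounded, and all working math maintains full precision, and a single final rounding to 4 significant figures.
Convert: Total distance L = 3512 mm = 3.512 m.
Convert: Hardness H = 5170 MPa = 5.170e+09 Pa.
In SI base units: W = 298.3 N, H = 5.170e+09 Pa, K = 6.705e-06.
Archard relation: V = K·W·L/H = 6.705e-06 · 298.3 · 3.512 / 5.170e+09 = 1.359e-12 m³.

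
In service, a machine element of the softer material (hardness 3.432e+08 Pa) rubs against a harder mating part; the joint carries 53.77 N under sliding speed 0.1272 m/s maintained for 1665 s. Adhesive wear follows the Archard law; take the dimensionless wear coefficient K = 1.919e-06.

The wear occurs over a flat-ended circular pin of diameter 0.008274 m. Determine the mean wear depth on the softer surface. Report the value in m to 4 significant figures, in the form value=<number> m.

value=1.184e-06 m

Every step holds exact precision — the intermediates are shown rounded — a single final rounding, at four significant digits.
Distance L = v·t = 0.1272 m/s × 1665 s = 211.8 m.
Contact area A = π·d²/4 = π·(0.008274 m)²/4 = 5.377e-05 m².
In SI base units: W = 53.77 N, H = 3.432e+08 Pa, K = 1.919e-06.
By Archard's law, V = K·W·L/H = 1.919e-06 · 53.77 · 211.8 / 3.432e+08 = 6.368e-11 m³.
Average depth h = V/A = 6.368e-11 / 5.377e-05 = 1.184e-06 m.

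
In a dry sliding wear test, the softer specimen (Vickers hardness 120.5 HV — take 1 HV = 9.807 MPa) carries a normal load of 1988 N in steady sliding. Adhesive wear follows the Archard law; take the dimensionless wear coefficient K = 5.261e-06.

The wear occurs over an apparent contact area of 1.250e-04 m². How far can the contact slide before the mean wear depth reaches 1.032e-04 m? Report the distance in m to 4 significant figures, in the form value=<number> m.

value=1458 m

The algebra holds full float precision — intermediate values are shown rounded; a lone final rounding: 4 significant digits.
Convert: Hardness H = 120.5 HV × 9.807 MPa/HV = 1182 MPa = 1.182e+09 Pa.
Expressed in SI base units: W = 1988 N, H = 1.182e+09 Pa, K = 5.261e-06.
Limit volume V_lim = h_lim·A = 1.032e-04 · 1.250e-04 = 1.290e-08 m³.
So the life L = V_lim·H/(K·W) = 1.290e-08 · 1.182e+09 / (5.261e-06 · 1988) = 1458 m.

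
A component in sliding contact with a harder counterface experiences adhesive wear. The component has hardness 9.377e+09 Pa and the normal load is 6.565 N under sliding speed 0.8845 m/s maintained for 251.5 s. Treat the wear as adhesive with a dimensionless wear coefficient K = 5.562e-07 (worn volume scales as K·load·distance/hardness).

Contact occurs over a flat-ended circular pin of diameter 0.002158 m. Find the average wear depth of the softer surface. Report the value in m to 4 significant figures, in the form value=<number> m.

value=2.368e-08 m

The intermediates are displayed rounded. All arithmetic carries full precision. Rounded just once to four significant figures.
Convert: The distance L = v·t = 0.8845 m/s × 251.5 s = 222.5 m.
Convert: Contact area A = π·d²/4 = π·(0.002158 m)²/4 = 3.658e-06 m².
In SI base units: W = 6.565 N, H = 9.377e+09 Pa, K = 5.562e-07.
Volume removed: V = K·W·L/H = 5.562e-07 · 6.565 · 222.5 / 9.377e+09 = 8.662e-14 m³.
Mean wear depth h = V/A = 8.662e-14 / 3.658e-06 = 2.368e-08 m.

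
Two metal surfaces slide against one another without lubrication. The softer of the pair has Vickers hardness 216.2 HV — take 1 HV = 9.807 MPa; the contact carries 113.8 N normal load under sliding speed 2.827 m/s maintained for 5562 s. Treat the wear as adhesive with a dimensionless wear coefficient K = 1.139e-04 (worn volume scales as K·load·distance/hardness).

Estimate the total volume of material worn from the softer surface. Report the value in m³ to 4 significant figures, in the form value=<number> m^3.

value=9.612e-08 m^3

Each operation maintains exact precision. Intermediates are printed rounded, and rounded just once: four significant figures.
Sliding distance L = v·t = 2.827 m/s × 5562 s = 1.572e+04 m.
Hardness H = 216.2 HV × 9.807 MPa/HV = 2120 MPa = 2.120e+09 Pa.
Collected in SI base units: W = 113.8 N, H = 2.120e+09 Pa, K = 1.139e-04.
Volume removed: V = K·W·L/H = 1.139e-04 · 113.8 · 1.572e+04 / 2.120e+09 = 9.612e-08 m³.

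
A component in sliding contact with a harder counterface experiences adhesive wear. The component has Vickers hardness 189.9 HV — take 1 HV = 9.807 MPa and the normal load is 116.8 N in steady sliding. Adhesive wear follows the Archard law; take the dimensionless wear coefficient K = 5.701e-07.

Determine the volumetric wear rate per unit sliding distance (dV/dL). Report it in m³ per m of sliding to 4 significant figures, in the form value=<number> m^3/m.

value=3.575e-14 m^3/m

Intermediate values are shown rounded — all arithmetic keeps full precision — a single final rounding: four significant figures.
Hardness H = 189.9 HV × 9.807 MPa/HV = 1862 MPa = 1.862e+09 Pa.
As SI base values: W = 116.8 N, H = 1.862e+09 Pa, K = 5.701e-07.
Sliding wear rate dV/dL = K·W/H (no L dependence): 5.701e-07 · 116.8 / 1.862e+09 = 3.575e-14 m³/m.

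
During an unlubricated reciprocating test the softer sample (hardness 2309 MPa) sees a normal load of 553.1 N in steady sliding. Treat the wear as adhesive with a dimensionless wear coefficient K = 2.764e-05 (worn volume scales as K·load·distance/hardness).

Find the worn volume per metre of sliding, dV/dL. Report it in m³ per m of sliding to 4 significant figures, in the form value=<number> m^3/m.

Intermediate values are shown rounded, and all arithmetic keeps exact precision, and rounded just once, at 4 significant digits.
Hardness H = 2309 MPa = 2.309e+09 Pa.
In SI base units: W = 553.1 N, H = 2.309e+09 Pa, K = 2.764e-05.
Wear rate dV/dL = K·W/H (independent of L): 2.764e-05 · 553.1 / 2.309e+09 = 6.621e-12 m³/m.

value=6.621e-12 m^3/m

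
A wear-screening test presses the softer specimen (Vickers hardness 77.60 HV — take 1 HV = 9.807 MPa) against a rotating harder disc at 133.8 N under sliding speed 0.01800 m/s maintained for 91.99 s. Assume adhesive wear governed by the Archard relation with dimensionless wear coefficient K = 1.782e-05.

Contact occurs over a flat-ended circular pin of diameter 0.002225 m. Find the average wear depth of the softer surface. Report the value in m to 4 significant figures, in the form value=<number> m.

value=1.334e-06 m

Printed values are rounded, and each operation maintains full precision — one final rounding, at four significant digits.
The distance L = v·t = 0.01800 m/s × 91.99 s = 1.656 m.
Hardness H = 77.60 HV × 9.807 MPa/HV = 761.0 MPa = 7.610e+08 Pa.
Contact area A = π·d²/4 = π·(0.002225 m)²/4 = 3.888e-06 m².
Expressed in SI base units: W = 133.8 N, H = 7.610e+08 Pa, K = 1.782e-05.
Apply Archard: V = K·W·L/H = 1.782e-05 · 133.8 · 1.656 / 7.610e+08 = 5.188e-12 m³.
Wear depth h = V/A = 5.188e-12 / 3.888e-06 = 1.334e-06 m.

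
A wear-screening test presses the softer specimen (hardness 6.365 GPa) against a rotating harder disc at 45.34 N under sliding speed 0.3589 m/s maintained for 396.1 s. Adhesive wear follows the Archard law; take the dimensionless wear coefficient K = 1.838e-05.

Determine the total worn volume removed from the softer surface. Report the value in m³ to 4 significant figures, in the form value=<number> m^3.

value=1.861e-11 m^3

All arithmetic runs at exact precision; intermediates are printed rounded, and one last rounding: four significant figures.
Convert: The distance L = v·t = 0.3589 m/s × 396.1 s = 142.2 m.
Convert: Hardness H = 6.365 GPa = 6.365e+09 Pa.
As SI base values: W = 45.34 N, H = 6.365e+09 Pa, K = 1.838e-05.
The Archard volume V = K·W·L/H = 1.838e-05 · 45.34 · 142.2 / 6.365e+09 = 1.861e-11 m³.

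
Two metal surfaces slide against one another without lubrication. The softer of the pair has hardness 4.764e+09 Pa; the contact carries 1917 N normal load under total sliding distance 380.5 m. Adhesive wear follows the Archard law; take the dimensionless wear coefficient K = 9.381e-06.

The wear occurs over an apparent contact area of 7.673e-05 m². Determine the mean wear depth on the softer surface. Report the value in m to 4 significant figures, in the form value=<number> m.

value=1.872e-05 m

The intermediates appear rounded, and the algebra keeps exact precision; one final rounding, at four significant figures.
Expressed in SI base units: W = 1917 N, H = 4.764e+09 Pa, K = 9.381e-06.
The Archard volume V = K·W·L/H = 9.381e-06 · 1917 · 380.5 / 4.764e+09 = 1.436e-09 m³.
Mean wear depth h = V/A = 1.436e-09 / 7.673e-05 = 1.872e-05 m.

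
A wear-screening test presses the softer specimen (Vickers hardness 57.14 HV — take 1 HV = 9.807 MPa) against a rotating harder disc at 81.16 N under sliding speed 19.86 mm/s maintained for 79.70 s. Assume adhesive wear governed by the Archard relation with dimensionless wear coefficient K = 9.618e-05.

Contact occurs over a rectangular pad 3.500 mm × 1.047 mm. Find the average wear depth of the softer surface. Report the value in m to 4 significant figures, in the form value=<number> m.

Shown intermediates are rounded, and the computation keeps full float precision. Rounded once at the end, at 4 significant digits.
Convert: Sliding speed v = 19.86 mm/s = 0.01986 m/s. The distance L = v·t = 0.01986 m/s × 79.70 s = 1.583 m.
Convert: Hardness H = 57.14 HV × 9.807 MPa/HV = 560.4 MPa = 5.604e+08 Pa.
Convert: Pad sides 3.500 mm × 1.047 mm = 0.003500 m × 0.001047 m. Contact area A = 0.003500 m × 0.001047 m = 3.664e-06 m².
Working in SI base units: W = 81.16 N, H = 5.604e+08 Pa, K = 9.618e-05.
The Archard volume V = K·W·L/H = 9.618e-05 · 81.16 · 1.583 / 5.604e+08 = 2.205e-11 m³.
Depth h = V/A = 2.205e-11 / 3.664e-06 = 6.017e-06 m.

value=6.017e-06 m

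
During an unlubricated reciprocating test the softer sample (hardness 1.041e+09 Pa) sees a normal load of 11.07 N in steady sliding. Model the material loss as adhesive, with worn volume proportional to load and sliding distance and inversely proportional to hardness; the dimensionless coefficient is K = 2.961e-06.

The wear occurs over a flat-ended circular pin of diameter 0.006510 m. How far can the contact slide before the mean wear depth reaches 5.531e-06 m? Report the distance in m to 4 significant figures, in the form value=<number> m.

value=5847 m

The computation carries full precision, and shown intermediates are rounded; rounded once at the end, at 4 significant digits.
Convert: Contact area A = π·d²/4 = π·(0.006510 m)²/4 = 3.329e-05 m².
As SI base values: W = 11.07 N, H = 1.041e+09 Pa, K = 2.961e-06.
At the depth limit, V_lim = h_lim·A = 5.531e-06 · 3.329e-05 = 1.841e-10 m³.
Life L = V_lim·H/(K·W) = 1.841e-10 · 1.041e+09 / (2.961e-06 · 11.07) = 5847 m.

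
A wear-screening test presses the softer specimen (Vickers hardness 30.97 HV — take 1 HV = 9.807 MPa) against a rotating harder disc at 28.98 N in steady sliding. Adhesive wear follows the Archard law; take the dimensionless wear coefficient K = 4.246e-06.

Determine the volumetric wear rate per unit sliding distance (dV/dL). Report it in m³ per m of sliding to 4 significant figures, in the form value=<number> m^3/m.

Intermediate values are shown rounded; each operation holds full precision. Rounded just once: four significant figures.
Hardness H = 30.97 HV × 9.807 MPa/HV = 303.7 MPa = 3.037e+08 Pa.
In SI base units: W = 28.98 N, H = 3.037e+08 Pa, K = 4.246e-06.
Sliding wear rate dV/dL = K·W/H (no L dependence): 4.246e-06 · 28.98 / 3.037e+08 = 4.051e-13 m³/m.

value=4.051e-13 m^3/m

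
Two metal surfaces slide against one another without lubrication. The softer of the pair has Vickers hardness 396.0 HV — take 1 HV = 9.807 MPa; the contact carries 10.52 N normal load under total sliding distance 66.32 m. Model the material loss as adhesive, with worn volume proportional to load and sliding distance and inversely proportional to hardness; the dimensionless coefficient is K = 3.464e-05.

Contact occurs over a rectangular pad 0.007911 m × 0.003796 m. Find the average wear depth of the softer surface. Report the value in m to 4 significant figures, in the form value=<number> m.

Shown intermediates are rounded — the algebra holds full precision; rounded just once: four significant figures.
Convert: Hardness H = 396.0 HV × 9.807 MPa/HV = 3884 MPa = 3.884e+09 Pa.
Convert: Contact area A = 0.007911 m × 0.003796 m = 3.003e-05 m².
In SI base units, W = 10.52 N, H = 3.884e+09 Pa, K = 3.464e-05.
Archard volume V = K·W·L/H = 3.464e-05 · 10.52 · 66.32 / 3.884e+09 = 6.223e-12 m³.
Mean wear depth h = V/A = 6.223e-12 / 3.003e-05 = 2.072e-07 m.

value=2.072e-07 m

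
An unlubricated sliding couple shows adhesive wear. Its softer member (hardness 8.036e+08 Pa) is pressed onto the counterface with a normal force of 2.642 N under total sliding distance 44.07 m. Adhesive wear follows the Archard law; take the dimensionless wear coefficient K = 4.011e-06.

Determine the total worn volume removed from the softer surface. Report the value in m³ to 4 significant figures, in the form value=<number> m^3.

Quoted intermediates are rounded, and every step runs at exact precision, and rounded once at the end, at four significant digits.
In SI base units: W = 2.642 N, H = 8.036e+08 Pa, K = 4.011e-06.
Worn volume V = K·W·L/H = 4.011e-06 · 2.642 · 44.07 / 8.036e+08 = 5.812e-13 m³.

value=5.812e-13 m^3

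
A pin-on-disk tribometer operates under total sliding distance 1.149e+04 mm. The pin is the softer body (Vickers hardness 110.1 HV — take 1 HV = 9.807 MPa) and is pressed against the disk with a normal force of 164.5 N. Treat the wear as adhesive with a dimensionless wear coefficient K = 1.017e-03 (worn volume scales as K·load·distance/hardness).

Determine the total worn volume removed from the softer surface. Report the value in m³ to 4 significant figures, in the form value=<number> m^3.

All arithmetic carries full float precision; intermediate values are printed rounded, and a lone final rounding: four significant figures.
Convert: Path length L = 1.149e+04 mm = 11.49 m.
Convert: Hardness H = 110.1 HV × 9.807 MPa/HV = 1080 MPa = 1.080e+09 Pa.
Restated in SI base units: W = 164.5 N, H = 1.080e+09 Pa, K = 1.017e-03.
Archard volume V = K·W·L/H = 1.017e-03 · 164.5 · 11.49 / 1.080e+09 = 1.780e-09 m³.

value=1.780e-09 m^3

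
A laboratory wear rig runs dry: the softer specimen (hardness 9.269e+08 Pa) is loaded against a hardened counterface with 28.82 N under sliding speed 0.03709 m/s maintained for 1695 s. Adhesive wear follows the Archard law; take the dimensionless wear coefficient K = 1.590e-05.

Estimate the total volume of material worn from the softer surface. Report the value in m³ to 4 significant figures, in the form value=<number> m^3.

value=3.108e-11 m^3

The intermediates appear rounded — every step keeps full float precision. Rounded once at the end, at 4 significant figures.
Convert: Distance covered L = v·t = 0.03709 m/s × 1695 s = 62.87 m.
Expressed in SI base units: W = 28.82 N, H = 9.269e+08 Pa, K = 1.590e-05.
Worn volume V = K·W·L/H = 1.590e-05 · 28.82 · 62.87 / 9.269e+08 = 3.108e-11 m³.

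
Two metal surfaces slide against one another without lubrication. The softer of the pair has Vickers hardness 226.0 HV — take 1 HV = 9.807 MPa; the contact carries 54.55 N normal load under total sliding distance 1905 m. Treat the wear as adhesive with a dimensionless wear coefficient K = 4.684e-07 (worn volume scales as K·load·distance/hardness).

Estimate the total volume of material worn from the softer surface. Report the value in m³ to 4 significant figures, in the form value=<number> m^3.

Intermediates appear rounded — each operation runs at full float precision — a single final rounding to four significant digits.
Hardness H = 226.0 HV × 9.807 MPa/HV = 2216 MPa = 2.216e+09 Pa.
Collected in SI base units: W = 54.55 N, H = 2.216e+09 Pa, K = 4.684e-07.
Archard volume V = K·W·L/H = 4.684e-07 · 54.55 · 1905 / 2.216e+09 = 2.196e-11 m³.

value=2.196e-11 m^3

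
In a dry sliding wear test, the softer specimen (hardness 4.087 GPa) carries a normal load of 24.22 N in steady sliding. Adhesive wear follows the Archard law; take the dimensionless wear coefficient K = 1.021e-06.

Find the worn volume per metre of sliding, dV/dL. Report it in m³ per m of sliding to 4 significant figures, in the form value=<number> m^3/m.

The computation carries exact precision, and intermediates are displayed rounded. Rounded once at the end, at 4 significant digits.
Hardness H = 4.087 GPa = 4.087e+09 Pa.
In SI base units, W = 24.22 N, H = 4.087e+09 Pa, K = 1.021e-06.
Sliding wear rate dV/dL = K·W/H, so: 1.021e-06 · 24.22 / 4.087e+09 = 6.051e-15 m³/m.

value=6.051e-15 m^3/m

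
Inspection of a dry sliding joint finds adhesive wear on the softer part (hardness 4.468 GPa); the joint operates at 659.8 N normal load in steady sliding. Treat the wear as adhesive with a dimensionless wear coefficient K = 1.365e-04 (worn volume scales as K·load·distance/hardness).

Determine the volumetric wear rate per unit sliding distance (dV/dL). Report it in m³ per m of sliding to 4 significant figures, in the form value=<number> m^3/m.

Intermediate values are displayed rounded. The algebra maintains exact precision, and one final rounding to 4 significant digits.
Hardness H = 4.468 GPa = 4.468e+09 Pa.
Restated in SI base units: W = 659.8 N, H = 4.468e+09 Pa, K = 1.365e-04.
The wear rate dV/dL = K·W/H, per unit distance: 1.365e-04 · 659.8 / 4.468e+09 = 2.016e-11 m³/m.

value=2.016e-11 m^3/m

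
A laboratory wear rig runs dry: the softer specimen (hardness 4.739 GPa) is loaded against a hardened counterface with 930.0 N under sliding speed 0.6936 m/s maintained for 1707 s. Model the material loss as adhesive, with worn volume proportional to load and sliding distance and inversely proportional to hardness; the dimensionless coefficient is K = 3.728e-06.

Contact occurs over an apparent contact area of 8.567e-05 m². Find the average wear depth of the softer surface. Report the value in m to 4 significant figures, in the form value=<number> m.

Intermediates are printed rounded; all working math carries exact precision. Rounded just once, at four significant digits.
Convert: Path length L = v·t = 0.6936 m/s × 1707 s = 1184 m.
Convert: Hardness H = 4.739 GPa = 4.739e+09 Pa.
Working in SI base units: W = 930.0 N, H = 4.739e+09 Pa, K = 3.728e-06.
By Archard's law, V = K·W·L/H = 3.728e-06 · 930.0 · 1184 / 4.739e+09 = 8.662e-10 m³.
Depth of wear h = V/A = 8.662e-10 / 8.567e-05 = 1.011e-05 m.

value=1.011e-05 m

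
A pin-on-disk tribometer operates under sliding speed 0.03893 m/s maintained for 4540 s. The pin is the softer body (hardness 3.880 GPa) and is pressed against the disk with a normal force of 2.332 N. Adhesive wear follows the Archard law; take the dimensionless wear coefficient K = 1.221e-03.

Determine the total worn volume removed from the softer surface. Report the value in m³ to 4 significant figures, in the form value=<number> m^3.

Intermediates are printed rounded; all arithmetic carries exact precision; rounded just once to four significant figures.
Convert: Sliding distance L = v·t = 0.03893 m/s × 4540 s = 176.7 m.
Convert: Hardness H = 3.880 GPa = 3.880e+09 Pa.
Working in SI base units: W = 2.332 N, H = 3.880e+09 Pa, K = 1.221e-03.
Apply Archard: V = K·W·L/H = 1.221e-03 · 2.332 · 176.7 / 3.880e+09 = 1.297e-10 m³.

value=1.297e-10 m^3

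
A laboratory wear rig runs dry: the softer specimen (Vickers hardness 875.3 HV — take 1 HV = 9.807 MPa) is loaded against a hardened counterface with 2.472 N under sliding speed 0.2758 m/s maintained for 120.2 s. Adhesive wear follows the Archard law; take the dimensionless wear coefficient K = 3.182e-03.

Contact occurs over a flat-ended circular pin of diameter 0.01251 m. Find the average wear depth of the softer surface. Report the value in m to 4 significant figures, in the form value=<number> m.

value=2.471e-07 m

Each operation carries full float precision. Intermediates are printed rounded, and one final rounding to four significant figures.
Distance covered L = v·t = 0.2758 m/s × 120.2 s = 33.15 m.
Hardness H = 875.3 HV × 9.807 MPa/HV = 8584 MPa = 8.584e+09 Pa.
Contact area A = π·d²/4 = π·(0.01251 m)²/4 = 1.229e-04 m².
In SI base units: W = 2.472 N, H = 8.584e+09 Pa, K = 3.182e-03.
The Archard volume V = K·W·L/H = 3.182e-03 · 2.472 · 33.15 / 8.584e+09 = 3.038e-11 m³.
Wear depth h = V/A = 3.038e-11 / 1.229e-04 = 2.471e-07 m.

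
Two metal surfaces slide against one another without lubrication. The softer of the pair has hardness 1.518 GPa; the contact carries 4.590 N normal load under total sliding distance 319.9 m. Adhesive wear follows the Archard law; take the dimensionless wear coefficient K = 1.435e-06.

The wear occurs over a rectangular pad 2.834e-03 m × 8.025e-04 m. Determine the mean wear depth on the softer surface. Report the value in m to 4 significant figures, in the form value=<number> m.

value=6.103e-07 m

Each operation maintains full float precision; the intermediates are shown rounded — rounded once at the end, at four significant figures.
Hardness H = 1.518 GPa = 1.518e+09 Pa.
Contact area A = 2.834e-03 m × 8.025e-04 m = 2.274e-06 m².
Restated in SI base units: W = 4.590 N, H = 1.518e+09 Pa, K = 1.435e-06.
Apply Archard: V = K·W·L/H = 1.435e-06 · 4.590 · 319.9 / 1.518e+09 = 1.388e-12 m³.
Depth of wear h = V/A = 1.388e-12 / 2.274e-06 = 6.103e-07 m.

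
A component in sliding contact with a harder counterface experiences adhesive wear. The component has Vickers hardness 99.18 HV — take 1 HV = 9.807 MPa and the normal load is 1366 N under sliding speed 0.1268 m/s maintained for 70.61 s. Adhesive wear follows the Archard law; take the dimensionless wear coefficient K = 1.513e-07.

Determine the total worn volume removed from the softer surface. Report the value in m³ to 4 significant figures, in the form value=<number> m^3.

Every step holds full float precision — quoted intermediates are rounded, and rounded once at the end to four significant digits.
Distance L = v·t = 0.1268 m/s × 70.61 s = 8.953 m.
Hardness H = 99.18 HV × 9.807 MPa/HV = 972.7 MPa = 9.727e+08 Pa.
In SI base units, W = 1366 N, H = 9.727e+08 Pa, K = 1.513e-07.
Archard relation: V = K·W·L/H = 1.513e-07 · 1366 · 8.953 / 9.727e+08 = 1.902e-12 m³.

value=1.902e-12 m^3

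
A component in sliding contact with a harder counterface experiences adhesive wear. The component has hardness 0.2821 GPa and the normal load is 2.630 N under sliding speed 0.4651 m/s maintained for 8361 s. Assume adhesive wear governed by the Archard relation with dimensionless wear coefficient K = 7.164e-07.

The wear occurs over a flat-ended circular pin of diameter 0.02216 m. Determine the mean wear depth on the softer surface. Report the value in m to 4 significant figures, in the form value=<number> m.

Each operation keeps full float precision — intermediates appear rounded; one final rounding, at 4 significant figures.
Convert: Total distance L = v·t = 0.4651 m/s × 8361 s = 3889 m.
Convert: Hardness H = 0.2821 GPa = 2.821e+08 Pa.
Convert: Contact area A = π·d²/4 = π·(0.02216 m)²/4 = 3.857e-04 m².
Restated in SI base units: W = 2.630 N, H = 2.821e+08 Pa, K = 7.164e-07.
By Archard's law, V = K·W·L/H = 7.164e-07 · 2.630 · 3889 / 2.821e+08 = 2.597e-11 m³.
Depth h = V/A = 2.597e-11 / 3.857e-04 = 6.734e-08 m.

value=6.734e-08 m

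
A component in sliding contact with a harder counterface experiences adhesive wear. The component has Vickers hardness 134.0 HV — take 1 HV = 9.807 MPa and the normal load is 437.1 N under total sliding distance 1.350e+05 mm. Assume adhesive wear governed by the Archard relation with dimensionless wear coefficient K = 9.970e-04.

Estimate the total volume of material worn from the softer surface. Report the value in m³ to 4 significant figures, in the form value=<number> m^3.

value=4.477e-08 m^3

Intermediates are displayed rounded, and each operation holds full precision, and a single final rounding to 4 significant digits.
Convert: Total distance L = 1.350e+05 mm = 135.0 m.
Convert: Hardness H = 134.0 HV × 9.807 MPa/HV = 1314 MPa = 1.314e+09 Pa.
Expressed in SI base units: W = 437.1 N, H = 1.314e+09 Pa, K = 9.970e-04.
The Archard volume V = K·W·L/H = 9.970e-04 · 437.1 · 135.0 / 1.314e+09 = 4.477e-08 m³.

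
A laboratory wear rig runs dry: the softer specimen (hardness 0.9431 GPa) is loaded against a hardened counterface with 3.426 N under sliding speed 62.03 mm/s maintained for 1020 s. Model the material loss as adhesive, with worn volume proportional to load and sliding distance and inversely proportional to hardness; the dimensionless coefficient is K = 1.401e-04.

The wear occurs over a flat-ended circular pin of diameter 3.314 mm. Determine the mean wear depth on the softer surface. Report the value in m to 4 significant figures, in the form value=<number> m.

value=3.733e-06 m

Every step maintains full float precision, and intermediates are printed rounded. Rounded just once, at four significant digits.
Convert: Sliding speed v = 62.03 mm/s = 0.06203 m/s. Distance covered L = v·t = 0.06203 m/s × 1020 s = 63.27 m.
Convert: Hardness H = 0.9431 GPa = 9.431e+08 Pa.
Convert: Pin diameter d = 3.314 mm = 0.003314 m. Contact area A = π·d²/4 = π·(0.003314 m)²/4 = 8.626e-06 m².
In SI base units, W = 3.426 N, H = 9.431e+08 Pa, K = 1.401e-04.
Worn volume V = K·W·L/H = 1.401e-04 · 3.426 · 63.27 / 9.431e+08 = 3.220e-11 m³.
Mean wear depth h = V/A = 3.220e-11 / 8.626e-06 = 3.733e-06 m.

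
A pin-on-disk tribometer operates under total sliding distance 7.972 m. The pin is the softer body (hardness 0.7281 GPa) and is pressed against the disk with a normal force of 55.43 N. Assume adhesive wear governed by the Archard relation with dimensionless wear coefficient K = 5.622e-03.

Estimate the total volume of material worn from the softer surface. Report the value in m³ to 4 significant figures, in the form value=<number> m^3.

Intermediates appear rounded — each operation carries exact precision, and one last rounding, at four significant digits.
Convert: Hardness H = 0.7281 GPa = 7.281e+08 Pa.
In SI base units: W = 55.43 N, H = 7.281e+08 Pa, K = 5.622e-03.
Wear volume V = K·W·L/H = 5.622e-03 · 55.43 · 7.972 / 7.281e+08 = 3.412e-09 m³.

value=3.412e-09 m^3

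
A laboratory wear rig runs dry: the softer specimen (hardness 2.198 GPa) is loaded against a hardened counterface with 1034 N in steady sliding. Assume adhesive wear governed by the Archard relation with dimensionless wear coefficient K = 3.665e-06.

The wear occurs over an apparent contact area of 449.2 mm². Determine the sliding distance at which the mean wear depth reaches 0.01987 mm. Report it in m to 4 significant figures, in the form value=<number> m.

The intermediates are shown rounded, and all arithmetic maintains full precision — one final rounding: four significant digits.
Hardness H = 2.198 GPa = 2.198e+09 Pa.
Contact area A = 449.2 mm² = 4.492e-04 m².
Depth limit h_lim = 0.01987 mm = 1.987e-05 m.
As SI base values: W = 1034 N, H = 2.198e+09 Pa, K = 3.665e-06.
Volume at the limit: V_lim = h_lim·A = 1.987e-05 · 4.492e-04 = 8.926e-09 m³.
Life L = V_lim·H/(K·W) = 8.926e-09 · 2.198e+09 / (3.665e-06 · 1034) = 5177 m.

value=5177 m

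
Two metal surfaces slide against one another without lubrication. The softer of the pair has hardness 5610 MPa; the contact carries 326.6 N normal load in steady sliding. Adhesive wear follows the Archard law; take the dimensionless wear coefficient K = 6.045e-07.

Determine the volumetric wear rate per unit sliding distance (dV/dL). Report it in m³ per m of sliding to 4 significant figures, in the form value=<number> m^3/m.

Each operation keeps exact precision; intermediate values are printed rounded — rounded just once: four significant figures.
Hardness H = 5610 MPa = 5.610e+09 Pa.
As SI base values: W = 326.6 N, H = 5.610e+09 Pa, K = 6.045e-07.
Rate of wear dV/dL = K·W/H — distance-free: 6.045e-07 · 326.6 / 5.610e+09 = 3.519e-14 m³/m.

value=3.519e-14 m^3/m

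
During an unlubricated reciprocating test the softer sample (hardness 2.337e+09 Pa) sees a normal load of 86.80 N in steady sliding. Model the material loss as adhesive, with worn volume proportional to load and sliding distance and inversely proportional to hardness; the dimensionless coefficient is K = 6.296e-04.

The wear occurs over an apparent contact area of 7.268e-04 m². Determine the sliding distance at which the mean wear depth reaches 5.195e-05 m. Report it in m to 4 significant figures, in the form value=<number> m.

Intermediate values appear rounded, and each operation holds full float precision, and rounded just once, at four significant figures.
In SI base units: W = 86.80 N, H = 2.337e+09 Pa, K = 6.296e-04.
Volume at the limit: V_lim = h_lim·A = 5.195e-05 · 7.268e-04 = 3.776e-08 m³.
Thus life L = V_lim·H/(K·W) = 3.776e-08 · 2.337e+09 / (6.296e-04 · 86.80) = 1615 m.

value=1615 m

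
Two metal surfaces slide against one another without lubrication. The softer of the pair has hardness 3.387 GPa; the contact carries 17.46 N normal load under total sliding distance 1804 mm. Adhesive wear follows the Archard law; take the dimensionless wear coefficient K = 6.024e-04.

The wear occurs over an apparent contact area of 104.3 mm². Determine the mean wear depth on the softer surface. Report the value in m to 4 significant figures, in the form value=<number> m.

Intermediates are printed rounded, and the algebra carries full float precision, and rounded just once, at 4 significant figures.
Distance covered L = 1804 mm = 1.804 m.
Hardness H = 3.387 GPa = 3.387e+09 Pa.
Contact area A = 104.3 mm² = 1.043e-04 m².
Expressed in SI base units: W = 17.46 N, H = 3.387e+09 Pa, K = 6.024e-04.
Apply Archard: V = K·W·L/H = 6.024e-04 · 17.46 · 1.804 / 3.387e+09 = 5.602e-12 m³.
Depth of wear h = V/A = 5.602e-12 / 1.043e-04 = 5.371e-08 m.

value=5.371e-08 m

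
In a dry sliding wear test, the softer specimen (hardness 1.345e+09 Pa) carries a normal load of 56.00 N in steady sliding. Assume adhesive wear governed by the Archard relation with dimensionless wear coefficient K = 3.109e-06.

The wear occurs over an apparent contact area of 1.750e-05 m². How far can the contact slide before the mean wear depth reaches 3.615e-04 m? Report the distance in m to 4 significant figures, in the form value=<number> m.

Quoted intermediates are rounded — the computation holds exact precision, and one last rounding, at four significant figures.
Working in SI base units: W = 56.00 N, H = 1.345e+09 Pa, K = 3.109e-06.
Allowed volume V_lim = h_lim·A = 3.615e-04 · 1.750e-05 = 6.326e-09 m³.
So the life L = V_lim·H/(K·W) = 6.326e-09 · 1.345e+09 / (3.109e-06 · 56.00) = 4.887e+04 m.

value=4.887e+04 m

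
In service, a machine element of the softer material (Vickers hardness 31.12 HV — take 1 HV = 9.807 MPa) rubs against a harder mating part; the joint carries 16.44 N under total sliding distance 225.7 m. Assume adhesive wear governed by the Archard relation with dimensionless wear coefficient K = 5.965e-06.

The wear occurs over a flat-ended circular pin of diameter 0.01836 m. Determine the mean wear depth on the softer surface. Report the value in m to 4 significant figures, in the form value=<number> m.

value=2.739e-07 m

The intermediates are printed rounded; all arithmetic keeps full float precision. Rounded once at the end: four significant figures.
Convert: Hardness H = 31.12 HV × 9.807 MPa/HV = 305.2 MPa = 3.052e+08 Pa.
Convert: Contact area A = π·d²/4 = π·(0.01836 m)²/4 = 2.647e-04 m².
Working in SI base units: W = 16.44 N, H = 3.052e+08 Pa, K = 5.965e-06.
By Archard's law, V = K·W·L/H = 5.965e-06 · 16.44 · 225.7 / 3.052e+08 = 7.252e-11 m³.
Mean depth h = V/A = 7.252e-11 / 2.647e-04 = 2.739e-07 m.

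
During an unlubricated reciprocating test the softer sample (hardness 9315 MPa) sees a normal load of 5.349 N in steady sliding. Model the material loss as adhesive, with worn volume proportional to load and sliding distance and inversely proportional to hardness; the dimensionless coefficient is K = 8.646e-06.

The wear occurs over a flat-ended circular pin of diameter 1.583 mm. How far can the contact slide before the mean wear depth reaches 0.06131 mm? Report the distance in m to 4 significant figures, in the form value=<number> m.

value=2.430e+04 m

The algebra carries exact precision — the intermediates are displayed rounded; one last rounding, at 4 significant figures.
Hardness H = 9315 MPa = 9.315e+09 Pa.
Pin diameter d = 1.583 mm = 0.001583 m. Contact area A = π·d²/4 = π·(0.001583 m)²/4 = 1.968e-06 m².
Depth limit h_lim = 0.06131 mm = 6.131e-05 m.
SI base units throughout: W = 5.349 N, H = 9.315e+09 Pa, K = 8.646e-06.
Permissible volume V_lim = h_lim·A = 6.131e-05 · 1.968e-06 = 1.207e-10 m³.
So the life L = V_lim·H/(K·W) = 1.207e-10 · 9.315e+09 / (8.646e-06 · 5.349) = 2.430e+04 m.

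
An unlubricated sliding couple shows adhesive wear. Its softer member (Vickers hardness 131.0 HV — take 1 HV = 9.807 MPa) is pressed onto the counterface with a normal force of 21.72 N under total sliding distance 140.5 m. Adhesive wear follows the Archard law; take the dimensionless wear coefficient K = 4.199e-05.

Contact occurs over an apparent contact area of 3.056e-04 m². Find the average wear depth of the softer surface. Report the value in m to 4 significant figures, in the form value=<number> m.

The intermediates are printed rounded; every step keeps exact precision. Rounded once at the end: four significant figures.
Convert: Hardness H = 131.0 HV × 9.807 MPa/HV = 1285 MPa = 1.285e+09 Pa.
SI base units throughout: W = 21.72 N, H = 1.285e+09 Pa, K = 4.199e-05.
Archard volume V = K·W·L/H = 4.199e-05 · 21.72 · 140.5 / 1.285e+09 = 9.974e-11 m³.
Mean wear depth h = V/A = 9.974e-11 / 3.056e-04 = 3.264e-07 m.

value=3.264e-07 m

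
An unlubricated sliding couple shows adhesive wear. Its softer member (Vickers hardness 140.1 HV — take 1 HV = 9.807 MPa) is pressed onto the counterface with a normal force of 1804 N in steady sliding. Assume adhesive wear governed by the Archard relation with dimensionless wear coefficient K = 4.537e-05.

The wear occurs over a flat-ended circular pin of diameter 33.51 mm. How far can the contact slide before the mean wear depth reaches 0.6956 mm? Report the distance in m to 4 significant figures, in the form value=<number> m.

All working math carries full precision — printed values are rounded, and one last rounding, at 4 significant figures.
Convert: Hardness H = 140.1 HV × 9.807 MPa/HV = 1374 MPa = 1.374e+09 Pa.
Convert: Pin diameter d = 33.51 mm = 0.03351 m. Contact area A = π·d²/4 = π·(0.03351 m)²/4 = 8.819e-04 m².
Convert: Depth limit h_lim = 0.6956 mm = 6.956e-04 m.
In SI base units, W = 1804 N, H = 1.374e+09 Pa, K = 4.537e-05.
At the depth limit, V_lim = h_lim·A = 6.956e-04 · 8.819e-04 = 6.135e-07 m³.
Thus life L = V_lim·H/(K·W) = 6.135e-07 · 1.374e+09 / (4.537e-05 · 1804) = 1.030e+04 m.

value=1.030e+04 m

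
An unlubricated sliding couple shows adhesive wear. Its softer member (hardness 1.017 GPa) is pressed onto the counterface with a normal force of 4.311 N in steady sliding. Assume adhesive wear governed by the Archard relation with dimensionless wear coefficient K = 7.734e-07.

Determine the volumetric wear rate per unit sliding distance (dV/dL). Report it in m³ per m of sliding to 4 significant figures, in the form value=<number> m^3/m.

value=3.278e-15 m^3/m

Intermediates are displayed rounded. The computation runs at full precision; rounded once at the end, at 4 significant digits.
Convert: Hardness H = 1.017 GPa = 1.017e+09 Pa.
In SI base units: W = 4.311 N, H = 1.017e+09 Pa, K = 7.734e-07.
Sliding wear rate dV/dL = K·W/H (no L dependence): 7.734e-07 · 4.311 / 1.017e+09 = 3.278e-15 m³/m.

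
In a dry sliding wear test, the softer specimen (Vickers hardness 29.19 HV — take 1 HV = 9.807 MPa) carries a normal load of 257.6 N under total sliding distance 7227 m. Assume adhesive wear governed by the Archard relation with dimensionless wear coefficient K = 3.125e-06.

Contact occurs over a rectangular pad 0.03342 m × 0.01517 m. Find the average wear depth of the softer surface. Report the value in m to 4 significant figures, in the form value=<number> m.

value=4.009e-05 m

Shown intermediates are rounded, and all arithmetic maintains exact precision — one last rounding: four significant figures.
Hardness H = 29.19 HV × 9.807 MPa/HV = 286.3 MPa = 2.863e+08 Pa.
Contact area A = 0.03342 m × 0.01517 m = 5.070e-04 m².
As SI base values: W = 257.6 N, H = 2.863e+08 Pa, K = 3.125e-06.
By Archard's law, V = K·W·L/H = 3.125e-06 · 257.6 · 7227 / 2.863e+08 = 2.032e-08 m³.
Depth of wear h = V/A = 2.032e-08 / 5.070e-04 = 4.009e-05 m.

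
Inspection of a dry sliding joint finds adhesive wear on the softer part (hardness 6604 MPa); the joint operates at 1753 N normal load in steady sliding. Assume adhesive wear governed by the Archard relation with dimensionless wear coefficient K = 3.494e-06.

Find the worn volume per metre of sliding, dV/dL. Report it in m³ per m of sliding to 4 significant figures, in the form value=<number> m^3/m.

value=9.275e-13 m^3/m

Each operation holds exact precision — the intermediates are displayed rounded — rounded just once to 4 significant digits.
Hardness H = 6604 MPa = 6.604e+09 Pa.
As SI base values: W = 1753 N, H = 6.604e+09 Pa, K = 3.494e-06.
Sliding wear rate dV/dL = K·W/H — distance-free: 3.494e-06 · 1753 / 6.604e+09 = 9.275e-13 m³/m.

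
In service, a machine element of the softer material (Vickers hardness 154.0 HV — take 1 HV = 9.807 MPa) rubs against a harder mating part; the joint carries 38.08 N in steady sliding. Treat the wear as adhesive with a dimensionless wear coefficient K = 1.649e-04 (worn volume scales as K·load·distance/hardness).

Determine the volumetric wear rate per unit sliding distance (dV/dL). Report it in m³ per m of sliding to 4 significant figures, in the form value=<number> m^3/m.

value=4.158e-12 m^3/m

The intermediates are printed rounded, and every step holds full float precision — a lone final rounding to 4 significant figures.
Convert: Hardness H = 154.0 HV × 9.807 MPa/HV = 1510 MPa = 1.510e+09 Pa.
SI base units throughout: W = 38.08 N, H = 1.510e+09 Pa, K = 1.649e-04.
The wear rate dV/dL = K·W/H, so: 1.649e-04 · 38.08 / 1.510e+09 = 4.158e-12 m³/m.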